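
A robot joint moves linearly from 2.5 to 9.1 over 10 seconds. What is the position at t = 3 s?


s = t/T = 3/10 = 0.3
p(t) = p0 + (pf-p0)*s
= 2.5 + (9.1 - 2.5) * 0.3
= 4.48


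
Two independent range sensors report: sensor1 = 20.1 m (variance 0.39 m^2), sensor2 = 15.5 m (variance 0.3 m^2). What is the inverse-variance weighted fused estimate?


w1 = (1/var1) / (1/var1 + 1/var2)
   = 2.5641 / (2.5641 + 3.3333) = 0.4348
w2 = 1 - w1 = 0.5652
fused = w1*s1 + w2*s2 = 8.7391 + 8.7609
= 17.5 m


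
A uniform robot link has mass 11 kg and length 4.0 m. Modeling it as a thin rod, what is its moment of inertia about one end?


I = (1/3) * m * L^2
= (1/3) * 11 * 4.0^2
= 0.333333 * 11 * 16.0
= 58.6667 kg*m^2


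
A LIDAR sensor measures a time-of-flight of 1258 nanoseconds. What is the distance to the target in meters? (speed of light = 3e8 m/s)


tof = 1258 ns = 1.258e-06 s
dist = c * tof / 2
= 3e8 * 1.258e-06 / 2
= 188.7 m


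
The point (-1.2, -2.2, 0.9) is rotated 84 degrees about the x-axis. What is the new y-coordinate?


Rotation about x-axis: y' = y*cos(theta) - z*sin(theta)
= -2.2 * 0.1045 - 0.9 * 0.9945
= -1.125


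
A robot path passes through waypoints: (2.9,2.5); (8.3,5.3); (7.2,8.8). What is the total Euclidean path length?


Segment lengths:
  seg1 = sqrt((5.4)^2 + (2.8)^2) = 6.0828
  seg2 = sqrt((-1.1)^2 + (3.5)^2) = 3.6688
Total = 9.7515


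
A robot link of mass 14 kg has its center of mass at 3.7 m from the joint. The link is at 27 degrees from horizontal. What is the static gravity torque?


tau = m*g*L*cos(angle)
= 14 * 9.81 * 3.7 * cos(27 deg)
= 14 * 9.81 * 3.7 * 0.891
= 452.7721 Nm


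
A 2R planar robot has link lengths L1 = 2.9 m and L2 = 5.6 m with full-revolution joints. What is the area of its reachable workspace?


r_max = L1 + L2 = 8.5 m
r_min = |L1 - L2| = 2.7 m
Area = pi*(r_max^2 - r_min^2)
= pi*(72.25 - 7.29)
= pi * 64.96
= 204.0779 m^2


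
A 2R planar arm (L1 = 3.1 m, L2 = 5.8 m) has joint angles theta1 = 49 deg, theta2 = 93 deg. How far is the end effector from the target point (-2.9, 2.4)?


End effector via forward kinematics:
x = L1*cos(t1) + L2*cos(t1+t2) = -2.5367
y = L1*sin(t1) + L2*sin(t1+t2) = 5.9104
Distance to target:
d = sqrt((-2.9 - -2.5367)^2 + (2.4 - 5.9104)^2)
= sqrt(0.132 + 12.3232)
= 3.5292 m


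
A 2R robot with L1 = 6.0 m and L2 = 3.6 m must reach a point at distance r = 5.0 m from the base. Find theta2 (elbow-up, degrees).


cos(theta2) = (r^2 - L1^2 - L2^2) / (2*L1*L2)
cos(theta2) = (25.0 - 36.0 - 12.96) / 43.2
cos(theta2) = -0.55463
theta2 = 123.6852 degrees


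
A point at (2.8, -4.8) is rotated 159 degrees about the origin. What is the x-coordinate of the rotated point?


x' = x*cos(theta) - y*sin(theta)
cos(159 deg) = -0.9336, sin(159 deg) = 0.3584
x' = 2.8 * -0.9336 - -4.8 * 0.3584
= -2.614 - -1.7202
= -0.8939


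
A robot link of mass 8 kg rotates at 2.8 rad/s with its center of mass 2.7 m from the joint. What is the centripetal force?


F = m * omega^2 * r
= 8 * 2.8^2 * 2.7
= 8 * 7.84 * 2.7
= 169.344 N


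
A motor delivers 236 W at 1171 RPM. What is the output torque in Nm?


omega = 1171 * 2*pi/60 = 122.6268 rad/s
tau = P / omega = 236 / 122.6268
= 1.9245 Nm


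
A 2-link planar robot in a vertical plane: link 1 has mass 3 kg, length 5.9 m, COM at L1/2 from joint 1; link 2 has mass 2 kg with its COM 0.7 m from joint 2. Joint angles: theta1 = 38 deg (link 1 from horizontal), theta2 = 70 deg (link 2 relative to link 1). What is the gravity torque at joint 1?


Horizontal distance from joint 1 to link-1 COM:
  x_c1 = (L1/2)*cos(t1) = 2.95 * 0.788 = 2.3246 m
Horizontal distance from joint 1 to link-2 COM:
  x_c2 = L1*cos(t1) + Lc2*cos(t1+t2)
       = 5.9*0.788 + 0.7*-0.309 = 4.433 m
tau1 = m1*g*x_c1 + m2*g*x_c2
     = 3*9.81*2.3246 + 2*9.81*4.433
     = 68.4139 + 86.9745
     = 155.3884 Nm


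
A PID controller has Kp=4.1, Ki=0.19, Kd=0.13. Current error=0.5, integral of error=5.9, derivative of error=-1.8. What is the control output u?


u = Kp*e + Ki*int(e) + Kd*de/dt
= 4.1*0.5 + 0.19*5.9 + 0.13*(-1.8)
= 2.05 + 1.121 + -0.234
= 2.937


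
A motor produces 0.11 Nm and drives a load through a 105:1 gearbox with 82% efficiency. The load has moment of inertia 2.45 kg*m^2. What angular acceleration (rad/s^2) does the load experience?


tau_out = tau_motor * N * eta
= 0.11 * 105 * 0.82 = 9.471 Nm
alpha = tau_out / I = 9.471 / 2.45
= 3.8657 rad/s^2


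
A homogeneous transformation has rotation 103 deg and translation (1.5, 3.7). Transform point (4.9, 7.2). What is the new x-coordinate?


x' = cos(theta)*px - sin(theta)*py + tx
= -0.225*4.9 - 0.9744*7.2 + 1.5
= -6.6177


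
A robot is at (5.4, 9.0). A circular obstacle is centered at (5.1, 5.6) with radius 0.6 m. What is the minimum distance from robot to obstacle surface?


center_dist = sqrt((5.4-5.1)^2 + (9.0-5.6)^2)
= sqrt(0.09 + 11.56)
= 3.4132
min_dist = center_dist - radius = 3.4132 - 0.6 = 2.8132 m


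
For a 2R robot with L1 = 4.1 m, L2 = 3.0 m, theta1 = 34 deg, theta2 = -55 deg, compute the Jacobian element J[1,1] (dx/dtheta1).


J[1,1] = -L1*sin(t1) - L2*sin(t1+t2)
= -4.1*sin(34) - 3.0*sin(-21)
= -1.2176


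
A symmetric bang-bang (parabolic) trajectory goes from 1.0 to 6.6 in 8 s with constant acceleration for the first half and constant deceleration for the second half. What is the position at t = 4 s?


Symmetric rest-to-rest: each phase covers (pf-p0)/2 in time T/2. 0.5*a*(T/2)^2 = (pf-p0)/2 => a = 4*(pf-p0)/T^2
a = 4*(6.6-1.0)/8^2 = 0.35
t = 4 is in the acceleration phase (t <= T/2).
p = p0 + 0.5*a*t^2 = 1.0 + 0.5*0.35*4^2
= 3.8


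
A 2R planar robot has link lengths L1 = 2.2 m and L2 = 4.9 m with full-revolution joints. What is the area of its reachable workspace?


r_max = L1 + L2 = 7.1 m
r_min = |L1 - L2| = 2.7 m
Area = pi*(r_max^2 - r_min^2)
= pi*(50.41 - 7.29)
= pi * 43.12
= 135.4655 m^2


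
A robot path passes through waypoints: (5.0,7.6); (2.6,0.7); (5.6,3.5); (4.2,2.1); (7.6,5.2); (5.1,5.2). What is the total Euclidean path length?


Segment lengths:
  seg1 = sqrt((-2.4)^2 + (-6.9)^2) = 7.3055
  seg2 = sqrt((3.0)^2 + (2.8)^2) = 4.1037
  seg3 = sqrt((-1.4)^2 + (-1.4)^2) = 1.9799
  seg4 = sqrt((3.4)^2 + (3.1)^2) = 4.6011
  seg5 = sqrt((-2.5)^2 + (0.0)^2) = 2.5
Total = 20.4901


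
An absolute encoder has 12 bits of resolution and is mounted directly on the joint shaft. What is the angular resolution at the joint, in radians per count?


counts = 2^12 = 4096
resolution = 2*pi / 4096
= 0.0015 rad/count


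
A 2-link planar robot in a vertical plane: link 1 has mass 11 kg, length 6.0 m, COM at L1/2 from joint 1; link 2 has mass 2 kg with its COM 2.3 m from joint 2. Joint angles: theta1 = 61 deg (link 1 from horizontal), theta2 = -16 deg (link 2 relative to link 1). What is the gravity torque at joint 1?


Horizontal distance from joint 1 to link-1 COM:
  x_c1 = (L1/2)*cos(t1) = 3.0 * 0.4848 = 1.4544 m
Horizontal distance from joint 1 to link-2 COM:
  x_c2 = L1*cos(t1) + Lc2*cos(t1+t2)
       = 6.0*0.4848 + 2.3*0.7071 = 4.5352 m
tau1 = m1*g*x_c1 + m2*g*x_c2
     = 11*9.81*1.4544 + 2*9.81*4.5352
     = 156.9474 + 88.9807
     = 245.9281 Nm


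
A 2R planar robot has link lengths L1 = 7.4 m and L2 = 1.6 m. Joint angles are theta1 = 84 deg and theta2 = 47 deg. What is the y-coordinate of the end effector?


Convert angles to radians: theta1 = 1.4661, theta2 = 0.8203
y = L1*sin(theta1) + L2*sin(theta1+theta2)
y = 7.3595 + 1.2075
y = 8.567


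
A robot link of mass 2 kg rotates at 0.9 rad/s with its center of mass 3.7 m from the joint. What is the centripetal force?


F = m * omega^2 * r
= 2 * 0.9^2 * 3.7
= 2 * 0.81 * 3.7
= 5.994 N


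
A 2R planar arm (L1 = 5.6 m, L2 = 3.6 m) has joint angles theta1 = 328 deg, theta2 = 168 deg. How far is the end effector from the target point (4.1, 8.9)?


End effector via forward kinematics:
x = L1*cos(t1) + L2*cos(t1+t2) = 2.1594
y = L1*sin(t1) + L2*sin(t1+t2) = -0.4668
Distance to target:
d = sqrt((4.1 - 2.1594)^2 + (8.9 - -0.4668)^2)
= sqrt(3.7657 + 87.7365)
= 9.5657 m


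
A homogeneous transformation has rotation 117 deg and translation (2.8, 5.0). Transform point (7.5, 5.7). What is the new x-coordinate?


x' = cos(theta)*px - sin(theta)*py + tx
= -0.454*7.5 - 0.891*5.7 + 2.8
= -5.6837


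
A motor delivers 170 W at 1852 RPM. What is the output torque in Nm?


omega = 1852 * 2*pi/60 = 193.941 rad/s
tau = P / omega = 170 / 193.941
= 0.8766 Nm


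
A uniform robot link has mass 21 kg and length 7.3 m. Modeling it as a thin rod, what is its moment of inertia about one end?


I = (1/3) * m * L^2
= (1/3) * 21 * 7.3^2
= 0.333333 * 21 * 53.29
= 373.03 kg*m^2


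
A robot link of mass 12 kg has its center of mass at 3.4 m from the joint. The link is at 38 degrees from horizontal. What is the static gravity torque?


tau = m*g*L*cos(angle)
= 12 * 9.81 * 3.4 * cos(38 deg)
= 12 * 9.81 * 3.4 * 0.788
= 315.3997 Nm


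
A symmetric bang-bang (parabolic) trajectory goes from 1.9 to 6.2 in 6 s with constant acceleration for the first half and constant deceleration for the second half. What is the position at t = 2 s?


Symmetric rest-to-rest: each phase covers (pf-p0)/2 in time T/2. 0.5*a*(T/2)^2 = (pf-p0)/2 => a = 4*(pf-p0)/T^2
a = 4*(6.2-1.9)/6^2 = 0.4778
t = 2 is in the acceleration phase (t <= T/2).
p = p0 + 0.5*a*t^2 = 1.9 + 0.5*0.4778*2^2
= 2.8556


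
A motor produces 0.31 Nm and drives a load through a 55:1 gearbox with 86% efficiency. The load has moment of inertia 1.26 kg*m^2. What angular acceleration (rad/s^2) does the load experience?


tau_out = tau_motor * N * eta
= 0.31 * 55 * 0.86 = 14.663 Nm
alpha = tau_out / I = 14.663 / 1.26
= 11.6373 rad/s^2


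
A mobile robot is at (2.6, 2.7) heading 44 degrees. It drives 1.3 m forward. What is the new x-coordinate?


x_new = x0 + d*cos(theta)
= 2.6 + 1.3*cos(44)
= 2.6 + 0.9351
= 3.5351


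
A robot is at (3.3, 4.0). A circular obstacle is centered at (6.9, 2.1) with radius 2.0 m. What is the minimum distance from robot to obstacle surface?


center_dist = sqrt((3.3-6.9)^2 + (4.0-2.1)^2)
= sqrt(12.96 + 3.61)
= 4.0706
min_dist = center_dist - radius = 4.0706 - 2.0 = 2.0706 m


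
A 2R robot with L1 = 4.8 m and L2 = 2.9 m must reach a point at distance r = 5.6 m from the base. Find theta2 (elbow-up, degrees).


cos(theta2) = (r^2 - L1^2 - L2^2) / (2*L1*L2)
cos(theta2) = (31.36 - 23.04 - 8.41) / 27.84
cos(theta2) = -0.003233
theta2 = 90.1852 degrees


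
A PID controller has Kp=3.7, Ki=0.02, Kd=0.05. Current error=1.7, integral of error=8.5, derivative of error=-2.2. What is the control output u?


u = Kp*e + Ki*int(e) + Kd*de/dt
= 3.7*1.7 + 0.02*8.5 + 0.05*(-2.2)
= 6.29 + 0.17 + -0.11
= 6.35


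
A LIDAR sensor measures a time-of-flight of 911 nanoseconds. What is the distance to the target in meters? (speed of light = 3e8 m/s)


tof = 911 ns = 9.11e-07 s
dist = c * tof / 2
= 3e8 * 9.11e-07 / 2
= 136.65 m


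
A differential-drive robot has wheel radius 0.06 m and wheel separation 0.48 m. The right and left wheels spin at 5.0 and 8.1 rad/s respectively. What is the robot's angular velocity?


vR = r*wR = 0.06*5.0 = 0.3 m/s
vL = r*wL = 0.06*8.1 = 0.486 m/s
v = (vR+vL)/2 = 0.393 m/s
omega = (vR-vL)/L = -0.3875 rad/s
angular velocity = -0.3875 rad/s


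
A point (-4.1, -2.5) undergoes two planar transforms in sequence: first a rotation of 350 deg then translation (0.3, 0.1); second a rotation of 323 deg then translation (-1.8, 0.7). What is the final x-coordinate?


After transform 1:
x1 = cos(350)*-4.1 - sin(350)*-2.5 + 0.3 = -4.1718
y1 = sin(350)*-4.1 + cos(350)*-2.5 + 0.1 = -1.6501
After transform 2:
x2 = cos(323)*-4.1718 - sin(323)*-1.6501 + -1.8
= -6.1248


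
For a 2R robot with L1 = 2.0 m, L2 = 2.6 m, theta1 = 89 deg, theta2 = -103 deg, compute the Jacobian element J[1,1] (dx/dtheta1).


J[1,1] = -L1*sin(t1) - L2*sin(t1+t2)
= -2.0*sin(89) - 2.6*sin(-14)
= -1.3707


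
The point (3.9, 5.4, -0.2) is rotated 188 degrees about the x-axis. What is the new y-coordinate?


Rotation about x-axis: y' = y*cos(theta) - z*sin(theta)
= 5.4 * -0.9903 - -0.2 * -0.1392
= -5.3753


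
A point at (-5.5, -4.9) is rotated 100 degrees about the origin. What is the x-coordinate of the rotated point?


x' = x*cos(theta) - y*sin(theta)
cos(100 deg) = -0.1736, sin(100 deg) = 0.9848
x' = -5.5 * -0.1736 - -4.9 * 0.9848
= 0.9551 - -4.8256
= 5.7806


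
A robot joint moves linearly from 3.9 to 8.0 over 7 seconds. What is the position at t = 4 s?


s = t/T = 4/7 = 0.5714
p(t) = p0 + (pf-p0)*s
= 3.9 + (8.0 - 3.9) * 0.5714
= 6.2429


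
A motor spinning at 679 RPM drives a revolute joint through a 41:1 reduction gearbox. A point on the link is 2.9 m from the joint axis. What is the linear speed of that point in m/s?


omega_motor = 679 * 2*pi/60 = 71.1047 rad/s
omega_joint = omega_motor / 41 = 1.7343 rad/s
v = omega_joint * r = 1.7343 * 2.9
= 5.0294 m/s


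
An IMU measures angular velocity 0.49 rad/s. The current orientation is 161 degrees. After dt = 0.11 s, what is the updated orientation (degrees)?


delta_theta = w * dt = 0.49 * 0.11 = 0.0539 rad
= 3.0882 deg
theta_new = 161 + 3.0882 = 164.0882 deg


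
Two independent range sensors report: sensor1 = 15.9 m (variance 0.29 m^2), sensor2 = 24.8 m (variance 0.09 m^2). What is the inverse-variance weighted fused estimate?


w1 = (1/var1) / (1/var1 + 1/var2)
   = 3.4483 / (3.4483 + 11.1111) = 0.2368
w2 = 1 - w1 = 0.7632
fused = w1*s1 + w2*s2 = 3.7658 + 18.9263
= 22.6921 m


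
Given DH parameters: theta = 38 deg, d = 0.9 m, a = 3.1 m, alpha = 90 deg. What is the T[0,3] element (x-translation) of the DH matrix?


T[0,3] = a * cos(theta)
= 3.1 * cos(38 deg)
= 3.1 * 0.788
= 2.4428


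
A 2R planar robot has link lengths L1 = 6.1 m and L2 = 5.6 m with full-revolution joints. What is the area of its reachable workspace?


r_max = L1 + L2 = 11.7 m
r_min = |L1 - L2| = 0.5 m
Area = pi*(r_max^2 - r_min^2)
= pi*(136.89 - 0.25)
= pi * 136.64
= 429.2672 m^2


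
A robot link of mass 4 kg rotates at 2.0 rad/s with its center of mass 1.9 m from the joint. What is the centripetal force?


F = m * omega^2 * r
= 4 * 2.0^2 * 1.9
= 4 * 4.0 * 1.9
= 30.4 N


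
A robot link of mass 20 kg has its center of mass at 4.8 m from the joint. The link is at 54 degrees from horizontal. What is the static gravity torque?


tau = m*g*L*cos(angle)
= 20 * 9.81 * 4.8 * cos(54 deg)
= 20 * 9.81 * 4.8 * 0.5878
= 553.5526 Nm


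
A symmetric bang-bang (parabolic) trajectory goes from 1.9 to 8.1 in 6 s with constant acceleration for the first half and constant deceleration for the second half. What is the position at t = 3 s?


Symmetric rest-to-rest: each phase covers (pf-p0)/2 in time T/2. 0.5*a*(T/2)^2 = (pf-p0)/2 => a = 4*(pf-p0)/T^2
a = 4*(8.1-1.9)/6^2 = 0.6889
t = 3 is in the acceleration phase (t <= T/2).
p = p0 + 0.5*a*t^2 = 1.9 + 0.5*0.6889*3^2
= 5.0


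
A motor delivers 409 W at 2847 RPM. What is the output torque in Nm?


omega = 2847 * 2*pi/60 = 298.1371 rad/s
tau = P / omega = 409 / 298.1371
= 1.3719 Nm


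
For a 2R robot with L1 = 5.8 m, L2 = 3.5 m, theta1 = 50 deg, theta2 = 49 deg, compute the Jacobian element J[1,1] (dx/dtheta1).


J[1,1] = -L1*sin(t1) - L2*sin(t1+t2)
= -5.8*sin(50) - 3.5*sin(99)
= -7.9


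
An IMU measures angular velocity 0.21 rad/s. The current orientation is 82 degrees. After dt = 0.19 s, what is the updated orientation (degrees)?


delta_theta = w * dt = 0.21 * 0.19 = 0.0399 rad
= 2.2861 deg
theta_new = 82 + 2.2861 = 84.2861 deg


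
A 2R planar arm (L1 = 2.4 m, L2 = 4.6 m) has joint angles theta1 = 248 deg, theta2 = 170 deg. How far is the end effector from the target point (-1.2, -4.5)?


End effector via forward kinematics:
x = L1*cos(t1) + L2*cos(t1+t2) = 1.5386
y = L1*sin(t1) + L2*sin(t1+t2) = 1.6758
Distance to target:
d = sqrt((-1.2 - 1.5386)^2 + (-4.5 - 1.6758)^2)
= sqrt(7.4998 + 38.1403)
= 6.7557 m


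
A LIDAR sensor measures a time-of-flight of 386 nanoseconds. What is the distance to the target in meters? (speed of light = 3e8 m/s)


tof = 386 ns = 3.86e-07 s
dist = c * tof / 2
= 3e8 * 3.86e-07 / 2
= 57.9 m


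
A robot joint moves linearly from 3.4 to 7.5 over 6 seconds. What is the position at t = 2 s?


s = t/T = 2/6 = 0.3333
p(t) = p0 + (pf-p0)*s
= 3.4 + (7.5 - 3.4) * 0.3333
= 4.7667


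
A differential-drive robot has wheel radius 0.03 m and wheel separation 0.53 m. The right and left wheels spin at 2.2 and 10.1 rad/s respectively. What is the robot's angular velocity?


vR = r*wR = 0.03*2.2 = 0.066 m/s
vL = r*wL = 0.03*10.1 = 0.303 m/s
v = (vR+vL)/2 = 0.1845 m/s
omega = (vR-vL)/L = -0.4472 rad/s
angular velocity = -0.4472 rad/s


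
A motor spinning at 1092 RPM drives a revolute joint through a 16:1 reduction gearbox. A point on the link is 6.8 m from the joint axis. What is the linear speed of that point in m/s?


omega_motor = 1092 * 2*pi/60 = 114.354 rad/s
omega_joint = omega_motor / 16 = 7.1471 rad/s
v = omega_joint * r = 7.1471 * 6.8
= 48.6004 m/s


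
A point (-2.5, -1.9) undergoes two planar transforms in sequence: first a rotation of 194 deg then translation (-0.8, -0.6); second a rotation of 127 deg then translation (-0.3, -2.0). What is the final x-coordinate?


After transform 1:
x1 = cos(194)*-2.5 - sin(194)*-1.9 + -0.8 = 1.1661
y1 = sin(194)*-2.5 + cos(194)*-1.9 + -0.6 = 1.8484
After transform 2:
x2 = cos(127)*1.1661 - sin(127)*1.8484 + -0.3
= -2.4779


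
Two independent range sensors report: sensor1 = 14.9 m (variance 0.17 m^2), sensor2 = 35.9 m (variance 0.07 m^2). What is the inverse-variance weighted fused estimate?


w1 = (1/var1) / (1/var1 + 1/var2)
   = 5.8824 / (5.8824 + 14.2857) = 0.2917
w2 = 1 - w1 = 0.7083
fused = w1*s1 + w2*s2 = 4.3458 + 25.4292
= 29.775 m


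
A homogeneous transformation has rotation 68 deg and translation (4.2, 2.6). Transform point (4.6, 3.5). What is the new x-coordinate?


x' = cos(theta)*px - sin(theta)*py + tx
= 0.3746*4.6 - 0.9272*3.5 + 4.2
= 2.678


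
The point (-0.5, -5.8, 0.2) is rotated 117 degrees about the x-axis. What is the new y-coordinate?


Rotation about x-axis: y' = y*cos(theta) - z*sin(theta)
= -5.8 * -0.454 - 0.2 * 0.891
= 2.4549


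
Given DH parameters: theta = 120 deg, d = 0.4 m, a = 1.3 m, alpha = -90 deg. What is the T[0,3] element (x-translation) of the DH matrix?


T[0,3] = a * cos(theta)
= 1.3 * cos(120 deg)
= 1.3 * -0.5
= -0.65


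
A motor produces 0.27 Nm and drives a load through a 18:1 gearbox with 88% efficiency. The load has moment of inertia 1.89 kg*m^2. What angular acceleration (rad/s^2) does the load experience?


tau_out = tau_motor * N * eta
= 0.27 * 18 * 0.88 = 4.2768 Nm
alpha = tau_out / I = 4.2768 / 1.89
= 2.2629 rad/s^2


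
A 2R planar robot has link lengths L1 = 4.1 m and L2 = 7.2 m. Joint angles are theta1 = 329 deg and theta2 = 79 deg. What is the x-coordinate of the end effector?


Convert angles to radians: theta1 = 5.7421, theta2 = 1.3788
x = L1*cos(theta1) + L2*cos(theta1+theta2)
x = 3.5144 + 4.8177
x = 8.3321


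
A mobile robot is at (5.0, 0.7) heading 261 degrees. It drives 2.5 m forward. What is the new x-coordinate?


x_new = x0 + d*cos(theta)
= 5.0 + 2.5*cos(261)
= 5.0 + -0.3911
= 4.6089


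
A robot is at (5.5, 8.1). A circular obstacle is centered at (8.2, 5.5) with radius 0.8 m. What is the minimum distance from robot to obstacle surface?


center_dist = sqrt((5.5-8.2)^2 + (8.1-5.5)^2)
= sqrt(7.29 + 6.76)
= 3.7483
min_dist = center_dist - radius = 3.7483 - 0.8 = 2.9483 m


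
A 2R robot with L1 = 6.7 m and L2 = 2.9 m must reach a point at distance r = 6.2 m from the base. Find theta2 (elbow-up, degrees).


cos(theta2) = (r^2 - L1^2 - L2^2) / (2*L1*L2)
cos(theta2) = (38.44 - 44.89 - 8.41) / 38.86
cos(theta2) = -0.382398
theta2 = 112.4823 degrees


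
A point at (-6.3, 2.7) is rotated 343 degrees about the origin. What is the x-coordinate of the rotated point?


x' = x*cos(theta) - y*sin(theta)
cos(343 deg) = 0.9563, sin(343 deg) = -0.2924
x' = -6.3 * 0.9563 - 2.7 * -0.2924
= -6.0247 - -0.7894
= -5.2353


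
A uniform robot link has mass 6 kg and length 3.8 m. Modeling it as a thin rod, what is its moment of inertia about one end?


I = (1/3) * m * L^2
= (1/3) * 6 * 3.8^2
= 0.333333 * 6 * 14.44
= 28.88 kg*m^2


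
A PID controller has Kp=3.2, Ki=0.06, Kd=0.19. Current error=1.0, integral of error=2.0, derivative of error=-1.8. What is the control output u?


u = Kp*e + Ki*int(e) + Kd*de/dt
= 3.2*1.0 + 0.06*2.0 + 0.19*(-1.8)
= 3.2 + 0.12 + -0.342
= 2.978


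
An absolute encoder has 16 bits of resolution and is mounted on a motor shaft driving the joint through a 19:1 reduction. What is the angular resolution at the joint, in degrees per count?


counts = 2^16 = 65536
effective counts at joint = 65536 * 19 = 1245184
resolution = 360 / 1245184
= 2.8911e-04 deg/count


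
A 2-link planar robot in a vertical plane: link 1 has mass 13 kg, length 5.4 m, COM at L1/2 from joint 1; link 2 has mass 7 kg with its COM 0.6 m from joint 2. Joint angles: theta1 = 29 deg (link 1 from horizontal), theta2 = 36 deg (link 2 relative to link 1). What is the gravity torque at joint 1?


Horizontal distance from joint 1 to link-1 COM:
  x_c1 = (L1/2)*cos(t1) = 2.7 * 0.8746 = 2.3615 m
Horizontal distance from joint 1 to link-2 COM:
  x_c2 = L1*cos(t1) + Lc2*cos(t1+t2)
       = 5.4*0.8746 + 0.6*0.4226 = 4.9765 m
tau1 = m1*g*x_c1 + m2*g*x_c2
     = 13*9.81*2.3615 + 7*9.81*4.9765
     = 301.1587 + 341.7374
     = 642.8961 Nm


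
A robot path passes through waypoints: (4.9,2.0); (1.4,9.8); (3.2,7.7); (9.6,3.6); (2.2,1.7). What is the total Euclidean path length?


Segment lengths:
  seg1 = sqrt((-3.5)^2 + (7.8)^2) = 8.5493
  seg2 = sqrt((1.8)^2 + (-2.1)^2) = 2.7659
  seg3 = sqrt((6.4)^2 + (-4.1)^2) = 7.6007
  seg4 = sqrt((-7.4)^2 + (-1.9)^2) = 7.64
Total = 26.5558


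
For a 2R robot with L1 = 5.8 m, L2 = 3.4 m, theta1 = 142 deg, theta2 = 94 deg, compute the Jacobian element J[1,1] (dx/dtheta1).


J[1,1] = -L1*sin(t1) - L2*sin(t1+t2)
= -5.8*sin(142) - 3.4*sin(236)
= -0.7521


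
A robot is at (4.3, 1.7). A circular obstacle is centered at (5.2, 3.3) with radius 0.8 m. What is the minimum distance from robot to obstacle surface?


center_dist = sqrt((4.3-5.2)^2 + (1.7-3.3)^2)
= sqrt(0.81 + 2.56)
= 1.8358
min_dist = center_dist - radius = 1.8358 - 0.8 = 1.0358 m


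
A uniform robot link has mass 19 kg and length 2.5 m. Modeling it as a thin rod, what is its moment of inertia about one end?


I = (1/3) * m * L^2
= (1/3) * 19 * 2.5^2
= 0.333333 * 19 * 6.25
= 39.5833 kg*m^2


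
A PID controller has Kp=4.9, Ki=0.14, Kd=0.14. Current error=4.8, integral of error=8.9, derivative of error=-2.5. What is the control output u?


u = Kp*e + Ki*int(e) + Kd*de/dt
= 4.9*4.8 + 0.14*8.9 + 0.14*(-2.5)
= 23.52 + 1.246 + -0.35
= 24.416


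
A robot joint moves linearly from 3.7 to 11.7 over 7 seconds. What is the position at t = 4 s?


s = t/T = 4/7 = 0.5714
p(t) = p0 + (pf-p0)*s
= 3.7 + (11.7 - 3.7) * 0.5714
= 8.2714


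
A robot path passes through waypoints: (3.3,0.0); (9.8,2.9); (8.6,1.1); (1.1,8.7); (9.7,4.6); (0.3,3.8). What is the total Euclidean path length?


Segment lengths:
  seg1 = sqrt((6.5)^2 + (2.9)^2) = 7.1176
  seg2 = sqrt((-1.2)^2 + (-1.8)^2) = 2.1633
  seg3 = sqrt((-7.5)^2 + (7.6)^2) = 10.6775
  seg4 = sqrt((8.6)^2 + (-4.1)^2) = 9.5273
  seg5 = sqrt((-9.4)^2 + (-0.8)^2) = 9.434
Total = 38.9198


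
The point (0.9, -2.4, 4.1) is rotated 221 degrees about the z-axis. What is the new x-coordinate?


Rotation about z-axis: x' = x*cos(theta) - y*sin(theta)
= 0.9 * -0.7547 - -2.4 * -0.6561
= -2.2538


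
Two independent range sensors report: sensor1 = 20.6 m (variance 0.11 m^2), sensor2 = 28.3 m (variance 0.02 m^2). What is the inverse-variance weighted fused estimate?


w1 = (1/var1) / (1/var1 + 1/var2)
   = 9.0909 / (9.0909 + 50.0) = 0.1538
w2 = 1 - w1 = 0.8462
fused = w1*s1 + w2*s2 = 3.1692 + 23.9462
= 27.1154 m


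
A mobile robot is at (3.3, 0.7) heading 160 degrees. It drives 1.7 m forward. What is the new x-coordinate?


x_new = x0 + d*cos(theta)
= 3.3 + 1.7*cos(160)
= 3.3 + -1.5975
= 1.7025


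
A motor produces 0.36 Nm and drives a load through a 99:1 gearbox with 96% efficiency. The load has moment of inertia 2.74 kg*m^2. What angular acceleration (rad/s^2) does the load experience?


tau_out = tau_motor * N * eta
= 0.36 * 99 * 0.96 = 34.2144 Nm
alpha = tau_out / I = 34.2144 / 2.74
= 12.487 rad/s^2


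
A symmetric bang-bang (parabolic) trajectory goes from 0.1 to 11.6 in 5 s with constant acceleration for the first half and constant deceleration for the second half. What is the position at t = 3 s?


Symmetric rest-to-rest: each phase covers (pf-p0)/2 in time T/2. 0.5*a*(T/2)^2 = (pf-p0)/2 => a = 4*(pf-p0)/T^2
a = 4*(11.6-0.1)/5^2 = 1.84
t = 3 is in the deceleration phase (t > T/2).
p = pf - 0.5*a*(T-t)^2 = 11.6 - 0.5*1.84*2^2
= 7.92


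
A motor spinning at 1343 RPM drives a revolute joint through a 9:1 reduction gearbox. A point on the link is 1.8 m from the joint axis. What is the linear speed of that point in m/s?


omega_motor = 1343 * 2*pi/60 = 140.6386 rad/s
omega_joint = omega_motor / 9 = 15.6265 rad/s
v = omega_joint * r = 15.6265 * 1.8
= 28.1277 m/s


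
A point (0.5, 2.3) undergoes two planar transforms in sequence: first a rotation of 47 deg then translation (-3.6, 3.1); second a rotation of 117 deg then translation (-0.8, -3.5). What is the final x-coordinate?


After transform 1:
x1 = cos(47)*0.5 - sin(47)*2.3 + -3.6 = -4.9411
y1 = sin(47)*0.5 + cos(47)*2.3 + 3.1 = 5.0343
After transform 2:
x2 = cos(117)*-4.9411 - sin(117)*5.0343 + -0.8
= -3.0424


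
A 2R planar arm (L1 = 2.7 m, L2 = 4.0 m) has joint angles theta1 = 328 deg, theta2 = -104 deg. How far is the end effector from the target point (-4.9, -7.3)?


End effector via forward kinematics:
x = L1*cos(t1) + L2*cos(t1+t2) = -0.5876
y = L1*sin(t1) + L2*sin(t1+t2) = -4.2094
Distance to target:
d = sqrt((-4.9 - -0.5876)^2 + (-7.3 - -4.2094)^2)
= sqrt(18.5965 + 9.5517)
= 5.3055 m


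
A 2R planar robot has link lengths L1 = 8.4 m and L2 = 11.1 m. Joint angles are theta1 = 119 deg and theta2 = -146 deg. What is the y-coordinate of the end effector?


Convert angles to radians: theta1 = 2.0769, theta2 = -2.5482
y = L1*sin(theta1) + L2*sin(theta1+theta2)
y = 7.3468 + -5.0393
y = 2.3075


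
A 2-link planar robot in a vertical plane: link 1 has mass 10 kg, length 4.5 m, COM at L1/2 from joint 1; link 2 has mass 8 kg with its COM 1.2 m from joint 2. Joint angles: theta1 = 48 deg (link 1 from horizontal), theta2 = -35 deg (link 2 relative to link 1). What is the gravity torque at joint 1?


Horizontal distance from joint 1 to link-1 COM:
  x_c1 = (L1/2)*cos(t1) = 2.25 * 0.6691 = 1.5055 m
Horizontal distance from joint 1 to link-2 COM:
  x_c2 = L1*cos(t1) + Lc2*cos(t1+t2)
       = 4.5*0.6691 + 1.2*0.9744 = 4.1803 m
tau1 = m1*g*x_c1 + m2*g*x_c2
     = 10*9.81*1.5055 + 8*9.81*4.1803
     = 147.6939 + 328.0724
     = 475.7663 Nm


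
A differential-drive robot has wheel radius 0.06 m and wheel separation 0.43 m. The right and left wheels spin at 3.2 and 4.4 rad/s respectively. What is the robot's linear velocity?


vR = r*wR = 0.06*3.2 = 0.192 m/s
vL = r*wL = 0.06*4.4 = 0.264 m/s
v = (vR+vL)/2 = 0.228 m/s
omega = (vR-vL)/L = -0.1674 rad/s
linear velocity = 0.228 m/s


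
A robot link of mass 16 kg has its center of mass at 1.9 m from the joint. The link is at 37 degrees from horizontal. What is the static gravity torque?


tau = m*g*L*cos(angle)
= 16 * 9.81 * 1.9 * cos(37 deg)
= 16 * 9.81 * 1.9 * 0.7986
= 238.1723 Nm


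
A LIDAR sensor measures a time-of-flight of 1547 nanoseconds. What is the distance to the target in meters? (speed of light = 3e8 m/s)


tof = 1547 ns = 1.547e-06 s
dist = c * tof / 2
= 3e8 * 1.547e-06 / 2
= 232.05 m


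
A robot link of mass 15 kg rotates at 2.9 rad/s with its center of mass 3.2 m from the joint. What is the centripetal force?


F = m * omega^2 * r
= 15 * 2.9^2 * 3.2
= 15 * 8.41 * 3.2
= 403.68 N


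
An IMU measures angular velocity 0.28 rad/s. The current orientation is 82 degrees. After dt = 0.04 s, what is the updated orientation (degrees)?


delta_theta = w * dt = 0.28 * 0.04 = 0.0112 rad
= 0.6417 deg
theta_new = 82 + 0.6417 = 82.6417 deg


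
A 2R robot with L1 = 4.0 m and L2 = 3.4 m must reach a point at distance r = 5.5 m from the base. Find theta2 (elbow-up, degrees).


cos(theta2) = (r^2 - L1^2 - L2^2) / (2*L1*L2)
cos(theta2) = (30.25 - 16.0 - 11.56) / 27.2
cos(theta2) = 0.098897
theta2 = 84.3243 degrees


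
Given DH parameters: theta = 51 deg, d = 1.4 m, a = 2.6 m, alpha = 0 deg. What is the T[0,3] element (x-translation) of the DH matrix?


T[0,3] = a * cos(theta)
= 2.6 * cos(51 deg)
= 2.6 * 0.6293
= 1.6362


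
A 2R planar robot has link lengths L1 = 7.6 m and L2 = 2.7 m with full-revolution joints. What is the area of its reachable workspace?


r_max = L1 + L2 = 10.3 m
r_min = |L1 - L2| = 4.9 m
Area = pi*(r_max^2 - r_min^2)
= pi*(106.09 - 24.01)
= pi * 82.08
= 257.8619 m^2


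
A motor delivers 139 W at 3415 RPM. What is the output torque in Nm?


omega = 3415 * 2*pi/60 = 357.618 rad/s
tau = P / omega = 139 / 357.618
= 0.3887 Nm


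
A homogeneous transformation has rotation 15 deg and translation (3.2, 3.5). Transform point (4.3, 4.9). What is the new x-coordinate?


x' = cos(theta)*px - sin(theta)*py + tx
= 0.9659*4.3 - 0.2588*4.9 + 3.2
= 6.0853


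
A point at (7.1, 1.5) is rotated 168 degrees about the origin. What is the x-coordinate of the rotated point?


x' = x*cos(theta) - y*sin(theta)
cos(168 deg) = -0.9781, sin(168 deg) = 0.2079
x' = 7.1 * -0.9781 - 1.5 * 0.2079
= -6.9448 - 0.3119
= -7.2567


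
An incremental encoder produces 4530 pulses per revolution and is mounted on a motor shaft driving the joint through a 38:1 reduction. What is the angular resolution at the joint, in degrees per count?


counts per rev = 4530
effective counts at joint = 4530 * 38 = 172140
resolution = 360 / 172140
= 0.0021 deg/count


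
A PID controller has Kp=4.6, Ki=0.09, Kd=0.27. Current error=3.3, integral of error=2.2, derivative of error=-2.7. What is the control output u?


u = Kp*e + Ki*int(e) + Kd*de/dt
= 4.6*3.3 + 0.09*2.2 + 0.27*(-2.7)
= 15.18 + 0.198 + -0.729
= 14.649


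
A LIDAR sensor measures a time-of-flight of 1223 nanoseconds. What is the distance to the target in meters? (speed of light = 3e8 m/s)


tof = 1223 ns = 1.223e-06 s
dist = c * tof / 2
= 3e8 * 1.223e-06 / 2
= 183.45 m


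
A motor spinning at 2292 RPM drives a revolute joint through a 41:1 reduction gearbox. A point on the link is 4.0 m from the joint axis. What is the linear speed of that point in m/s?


omega_motor = 2292 * 2*pi/60 = 240.0177 rad/s
omega_joint = omega_motor / 41 = 5.8541 rad/s
v = omega_joint * r = 5.8541 * 4.0
= 23.4164 m/s


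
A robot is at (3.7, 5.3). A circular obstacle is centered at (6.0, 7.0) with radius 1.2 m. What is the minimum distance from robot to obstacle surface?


center_dist = sqrt((3.7-6.0)^2 + (5.3-7.0)^2)
= sqrt(5.29 + 2.89)
= 2.8601
min_dist = center_dist - radius = 2.8601 - 1.2 = 1.6601 m


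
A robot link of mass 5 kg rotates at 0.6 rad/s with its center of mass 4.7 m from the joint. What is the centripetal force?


F = m * omega^2 * r
= 5 * 0.6^2 * 4.7
= 5 * 0.36 * 4.7
= 8.46 N


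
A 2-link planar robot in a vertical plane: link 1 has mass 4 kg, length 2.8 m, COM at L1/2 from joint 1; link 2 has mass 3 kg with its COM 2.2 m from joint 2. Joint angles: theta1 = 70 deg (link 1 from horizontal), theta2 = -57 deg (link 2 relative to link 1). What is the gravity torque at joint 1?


Horizontal distance from joint 1 to link-1 COM:
  x_c1 = (L1/2)*cos(t1) = 1.4 * 0.342 = 0.4788 m
Horizontal distance from joint 1 to link-2 COM:
  x_c2 = L1*cos(t1) + Lc2*cos(t1+t2)
       = 2.8*0.342 + 2.2*0.9744 = 3.1013 m
tau1 = m1*g*x_c1 + m2*g*x_c2
     = 4*9.81*0.4788 + 3*9.81*3.1013
     = 18.7892 + 91.2704
     = 110.0596 Nm


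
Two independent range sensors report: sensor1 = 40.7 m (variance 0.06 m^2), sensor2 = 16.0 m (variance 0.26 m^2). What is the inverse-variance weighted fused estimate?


w1 = (1/var1) / (1/var1 + 1/var2)
   = 16.6667 / (16.6667 + 3.8462) = 0.8125
w2 = 1 - w1 = 0.1875
fused = w1*s1 + w2*s2 = 33.0688 + 3.0
= 36.0688 m


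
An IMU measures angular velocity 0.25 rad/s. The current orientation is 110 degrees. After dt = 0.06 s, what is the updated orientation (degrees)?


delta_theta = w * dt = 0.25 * 0.06 = 0.015 rad
= 0.8594 deg
theta_new = 110 + 0.8594 = 110.8594 deg


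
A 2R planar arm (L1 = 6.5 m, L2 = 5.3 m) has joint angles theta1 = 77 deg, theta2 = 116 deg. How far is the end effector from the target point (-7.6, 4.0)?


End effector via forward kinematics:
x = L1*cos(t1) + L2*cos(t1+t2) = -3.702
y = L1*sin(t1) + L2*sin(t1+t2) = 5.1412
Distance to target:
d = sqrt((-7.6 - -3.702)^2 + (4.0 - 5.1412)^2)
= sqrt(15.1946 + 1.3023)
= 4.0616 m


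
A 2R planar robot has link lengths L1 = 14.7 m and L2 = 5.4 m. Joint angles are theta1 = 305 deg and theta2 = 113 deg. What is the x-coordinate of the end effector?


Convert angles to radians: theta1 = 5.3233, theta2 = 1.9722
x = L1*cos(theta1) + L2*cos(theta1+theta2)
x = 8.4316 + 2.8616
x = 11.2931


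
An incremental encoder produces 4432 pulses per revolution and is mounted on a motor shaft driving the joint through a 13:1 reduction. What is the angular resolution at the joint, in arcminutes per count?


counts per rev = 4432
effective counts at joint = 4432 * 13 = 57616
resolution = 360*60 / 57616
= 0.3749 arcmin/count


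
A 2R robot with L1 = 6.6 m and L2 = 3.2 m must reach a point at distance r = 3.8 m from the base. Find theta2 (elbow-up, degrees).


cos(theta2) = (r^2 - L1^2 - L2^2) / (2*L1*L2)
cos(theta2) = (14.44 - 43.56 - 10.24) / 42.24
cos(theta2) = -0.931818
theta2 = 158.72 degrees


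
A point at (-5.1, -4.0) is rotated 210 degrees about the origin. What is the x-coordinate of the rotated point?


x' = x*cos(theta) - y*sin(theta)
cos(210 deg) = -0.866, sin(210 deg) = -0.5
x' = -5.1 * -0.866 - -4.0 * -0.5
= 4.4167 - 2.0
= 2.4167


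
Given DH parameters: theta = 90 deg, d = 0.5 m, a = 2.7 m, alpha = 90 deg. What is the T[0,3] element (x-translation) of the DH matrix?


T[0,3] = a * cos(theta)
= 2.7 * cos(90 deg)
= 2.7 * 0.0
= 0.0


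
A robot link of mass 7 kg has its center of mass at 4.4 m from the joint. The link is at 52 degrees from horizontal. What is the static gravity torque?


tau = m*g*L*cos(angle)
= 7 * 9.81 * 4.4 * cos(52 deg)
= 7 * 9.81 * 4.4 * 0.6157
= 186.0209 Nm


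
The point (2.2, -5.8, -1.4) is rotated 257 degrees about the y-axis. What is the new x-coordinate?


Rotation about y-axis: x' = x*cos(theta) + z*sin(theta)
= 2.2 * -0.225 + -1.4 * -0.9744
= 0.8692


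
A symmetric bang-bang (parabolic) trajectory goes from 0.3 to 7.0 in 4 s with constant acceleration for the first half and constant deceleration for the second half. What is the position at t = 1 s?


Symmetric rest-to-rest: each phase covers (pf-p0)/2 in time T/2. 0.5*a*(T/2)^2 = (pf-p0)/2 => a = 4*(pf-p0)/T^2
a = 4*(7.0-0.3)/4^2 = 1.675
t = 1 is in the acceleration phase (t <= T/2).
p = p0 + 0.5*a*t^2 = 0.3 + 0.5*1.675*1^2
= 1.1375


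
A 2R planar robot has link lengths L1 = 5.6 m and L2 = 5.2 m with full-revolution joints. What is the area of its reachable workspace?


r_max = L1 + L2 = 10.8 m
r_min = |L1 - L2| = 0.4 m
Area = pi*(r_max^2 - r_min^2)
= pi*(116.64 - 0.16)
= pi * 116.48
= 365.9327 m^2


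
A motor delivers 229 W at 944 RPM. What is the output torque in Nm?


omega = 944 * 2*pi/60 = 98.8554 rad/s
tau = P / omega = 229 / 98.8554
= 2.3165 Nm


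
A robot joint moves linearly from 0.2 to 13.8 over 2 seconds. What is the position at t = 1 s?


s = t/T = 1/2 = 0.5
p(t) = p0 + (pf-p0)*s
= 0.2 + (13.8 - 0.2) * 0.5
= 7.0


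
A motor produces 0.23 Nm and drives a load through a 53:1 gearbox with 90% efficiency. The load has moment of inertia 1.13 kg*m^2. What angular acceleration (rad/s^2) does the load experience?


tau_out = tau_motor * N * eta
= 0.23 * 53 * 0.9 = 10.971 Nm
alpha = tau_out / I = 10.971 / 1.13
= 9.7088 rad/s^2


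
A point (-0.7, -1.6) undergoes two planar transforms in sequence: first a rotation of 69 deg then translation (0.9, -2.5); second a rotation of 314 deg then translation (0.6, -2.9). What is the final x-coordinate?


After transform 1:
x1 = cos(69)*-0.7 - sin(69)*-1.6 + 0.9 = 2.1429
y1 = sin(69)*-0.7 + cos(69)*-1.6 + -2.5 = -3.7269
After transform 2:
x2 = cos(314)*2.1429 - sin(314)*-3.7269 + 0.6
= -0.5923


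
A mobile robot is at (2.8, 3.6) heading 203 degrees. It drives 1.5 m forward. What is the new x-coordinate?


x_new = x0 + d*cos(theta)
= 2.8 + 1.5*cos(203)
= 2.8 + -1.3808
= 1.4192


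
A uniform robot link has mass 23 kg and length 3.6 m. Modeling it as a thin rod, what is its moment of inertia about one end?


I = (1/3) * m * L^2
= (1/3) * 23 * 3.6^2
= 0.333333 * 23 * 12.96
= 99.36 kg*m^2


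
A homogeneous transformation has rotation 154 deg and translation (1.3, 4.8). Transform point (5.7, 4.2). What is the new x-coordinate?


x' = cos(theta)*px - sin(theta)*py + tx
= -0.8988*5.7 - 0.4384*4.2 + 1.3
= -5.6643


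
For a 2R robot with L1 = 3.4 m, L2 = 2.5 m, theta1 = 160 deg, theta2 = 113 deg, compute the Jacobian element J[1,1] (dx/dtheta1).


J[1,1] = -L1*sin(t1) - L2*sin(t1+t2)
= -3.4*sin(160) - 2.5*sin(273)
= 1.3337


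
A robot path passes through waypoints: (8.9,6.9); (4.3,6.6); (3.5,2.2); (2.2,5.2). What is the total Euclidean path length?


Segment lengths:
  seg1 = sqrt((-4.6)^2 + (-0.3)^2) = 4.6098
  seg2 = sqrt((-0.8)^2 + (-4.4)^2) = 4.4721
  seg3 = sqrt((-1.3)^2 + (3.0)^2) = 3.2696
Total = 12.3515


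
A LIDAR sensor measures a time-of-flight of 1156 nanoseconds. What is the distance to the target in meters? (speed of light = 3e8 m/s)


tof = 1156 ns = 1.156e-06 s
dist = c * tof / 2
= 3e8 * 1.156e-06 / 2
= 173.4 m


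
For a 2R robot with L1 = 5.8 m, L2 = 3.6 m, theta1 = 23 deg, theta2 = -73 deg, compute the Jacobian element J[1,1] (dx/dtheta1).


J[1,1] = -L1*sin(t1) - L2*sin(t1+t2)
= -5.8*sin(23) - 3.6*sin(-50)
= 0.4915


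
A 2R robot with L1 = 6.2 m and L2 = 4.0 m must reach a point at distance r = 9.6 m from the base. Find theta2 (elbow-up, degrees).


cos(theta2) = (r^2 - L1^2 - L2^2) / (2*L1*L2)
cos(theta2) = (92.16 - 38.44 - 16.0) / 49.6
cos(theta2) = 0.760484
theta2 = 40.4931 degrees


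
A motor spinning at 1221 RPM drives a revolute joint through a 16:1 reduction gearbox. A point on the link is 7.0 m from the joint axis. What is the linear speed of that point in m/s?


omega_motor = 1221 * 2*pi/60 = 127.8628 rad/s
omega_joint = omega_motor / 16 = 7.9914 rad/s
v = omega_joint * r = 7.9914 * 7.0
= 55.94 m/s


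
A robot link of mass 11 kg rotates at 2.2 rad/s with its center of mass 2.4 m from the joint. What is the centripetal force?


F = m * omega^2 * r
= 11 * 2.2^2 * 2.4
= 11 * 4.84 * 2.4
= 127.776 N


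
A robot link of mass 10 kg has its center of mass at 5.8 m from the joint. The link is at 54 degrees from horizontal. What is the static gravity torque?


tau = m*g*L*cos(angle)
= 10 * 9.81 * 5.8 * cos(54 deg)
= 10 * 9.81 * 5.8 * 0.5878
= 334.4381 Nm


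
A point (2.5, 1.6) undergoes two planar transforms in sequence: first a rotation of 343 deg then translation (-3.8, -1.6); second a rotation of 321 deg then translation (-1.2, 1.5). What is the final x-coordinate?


After transform 1:
x1 = cos(343)*2.5 - sin(343)*1.6 + -3.8 = -0.9414
y1 = sin(343)*2.5 + cos(343)*1.6 + -1.6 = -0.8008
After transform 2:
x2 = cos(321)*-0.9414 - sin(321)*-0.8008 + -1.2
= -2.4356
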